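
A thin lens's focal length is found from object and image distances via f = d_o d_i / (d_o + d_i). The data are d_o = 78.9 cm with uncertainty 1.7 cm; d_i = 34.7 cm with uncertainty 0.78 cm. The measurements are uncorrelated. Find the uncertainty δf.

0.408 cm

∂f/∂d_o = (d_i/(d_o+d_i))² = 0.0933;  ∂f/∂d_i = (d_o/(d_o+d_i))² = 0.482
δf = √((∂f/∂d_o · δd_o)² + (∂f/∂d_i · δd_i)²) = √(0.0252 + 0.142) = 0.408 cm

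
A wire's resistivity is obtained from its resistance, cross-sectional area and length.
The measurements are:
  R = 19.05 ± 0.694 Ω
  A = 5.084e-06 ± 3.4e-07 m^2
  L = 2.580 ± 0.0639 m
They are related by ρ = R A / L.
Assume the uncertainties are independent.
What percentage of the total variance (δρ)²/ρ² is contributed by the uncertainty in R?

(δρ/ρ)² = (1·δR/R)² + (1·δA/A)² + (-1·δL/L)²
  R term: (1×0.0364)² = 0.00133
  A term: (1×0.0669)² = 0.00447
  L term: (-1×0.0248)² = 0.000613
Total = 0.00641. Share from R = 0.00133/0.00641 = 0.207.

20.7%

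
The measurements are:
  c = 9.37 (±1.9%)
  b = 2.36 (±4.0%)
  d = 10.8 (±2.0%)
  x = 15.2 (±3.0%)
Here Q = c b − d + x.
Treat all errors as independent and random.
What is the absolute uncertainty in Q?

Let p = c·b = 22.1. δp/p = √((1·δc/c)² + (1·δb/b)²) = √(0.000361 + 0.00160) = 0.0443, so δp = 0.979.
Q = p − d + x: δQ = √(δp² + δd² + δx²) = √(0.959 + 0.0467 + 0.208) = 1.10

1.10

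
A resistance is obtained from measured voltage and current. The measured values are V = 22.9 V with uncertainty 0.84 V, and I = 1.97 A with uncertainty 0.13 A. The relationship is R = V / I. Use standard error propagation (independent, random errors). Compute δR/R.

0.0755

R is a product of powers, so relative uncertainties combine in quadrature:
  (1·δV/V)² = (1×0.0367)² = 0.00135;  (-1·δI/I)² = (-1×0.0660)² = 0.00435
δR/R = √(0.00570) = 0.0755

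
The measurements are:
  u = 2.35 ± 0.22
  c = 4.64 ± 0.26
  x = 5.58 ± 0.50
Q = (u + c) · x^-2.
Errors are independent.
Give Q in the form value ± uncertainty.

Let w = u + c = 6.99. δw = √(δu² + δc²) = √(0.0484 + 0.0676) = 0.341, so δw/w = 0.0487.
Q is then a monomial in w, x:
δQ/Q = √((δw/w)² + (-2·δx/x)²) = √(0.00237 + 0.0321) = 0.186
Q = 0.224, so δQ = 0.186 × 0.224 = 0.0417.

0.224 ± 0.0417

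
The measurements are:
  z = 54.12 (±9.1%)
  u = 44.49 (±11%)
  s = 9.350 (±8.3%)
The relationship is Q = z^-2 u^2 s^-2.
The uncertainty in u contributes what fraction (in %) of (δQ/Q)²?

(δQ/Q)² = (-2·δz/z)² + (2·δu/u)² + (-2·δs/s)²
  z term: (-2×0.0910)² = 0.0331
  u term: (2×0.110)² = 0.0484
  s term: (-2×0.0830)² = 0.0276
Total = 0.109. Share from u = 0.0484/0.109 = 0.444.

44.4%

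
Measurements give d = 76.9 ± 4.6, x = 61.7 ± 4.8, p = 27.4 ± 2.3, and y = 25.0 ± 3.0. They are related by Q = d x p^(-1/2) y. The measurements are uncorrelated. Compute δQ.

Products/powers → add relative errors in quadrature, weighted by exponent:
  (1·δd/d)² = (1×0.0598)² = 0.00358;  (1·δx/x)² = (1×0.0778)² = 0.00605;  (−½·δp/p)² = (-0.5×0.0839)² = 0.00176;  (1·δy/y)² = (1×0.120)² = 0.0144
δQ/Q = √(0.0258) = 0.161
Q = 22700, so δQ = 0.161 × 22700 = 3640.

3640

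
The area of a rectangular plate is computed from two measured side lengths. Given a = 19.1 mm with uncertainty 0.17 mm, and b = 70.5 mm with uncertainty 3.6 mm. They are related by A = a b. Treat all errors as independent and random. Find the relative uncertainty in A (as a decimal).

Since A is a product/quotient, work with relative uncertainties:
  (1·δa/a)² = (1×0.00890)² = 7.92e-05;  (1·δb/b)² = (1×0.0511)² = 0.00261
δA/A = √(0.00269) = 0.0518

0.0518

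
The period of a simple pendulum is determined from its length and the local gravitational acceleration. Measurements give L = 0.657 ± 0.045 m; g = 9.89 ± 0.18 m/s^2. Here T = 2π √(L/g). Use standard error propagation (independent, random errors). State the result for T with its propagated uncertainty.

Products/powers → add relative errors in quadrature, weighted by exponent:
  (½·δL/L)² = (0.5×0.0685)² = 0.00117;  (−½·δg/g)² = (-0.5×0.0182)² = 8.28e-05
δT/T = √(0.00126) = 0.0354
T = 1.62 s, so δT = 0.0354 × 1.62 = 0.0574 s.

1.62 ± 0.0574 s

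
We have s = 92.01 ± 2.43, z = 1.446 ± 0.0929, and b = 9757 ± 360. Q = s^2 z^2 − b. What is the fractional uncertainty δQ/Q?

Let p = s^2·z^2 = 17700. δp/p = √((2·δs/s)² + (2·δz/z)²) = √(0.00279 + 0.0165) = 0.139, so δp = 2460.
Q = p − b: δQ = √(δp² + δb²) = √(6.05e+06 + 1.3e+05) = 2490
Q = 7944, so δQ/Q = 2490/7944 = 0.313.

0.313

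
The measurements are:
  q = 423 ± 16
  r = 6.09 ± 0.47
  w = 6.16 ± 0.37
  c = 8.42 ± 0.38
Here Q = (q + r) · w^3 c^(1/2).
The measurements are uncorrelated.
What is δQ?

Let u = q + r = 429. δu = √(δq² + δr²) = √(256 + 0.221) = 16.0, so δu/u = 0.0373.
Q is then a monomial in u, w, c:
δQ/Q = √((δu/u)² + (3·δw/w)² + (½·δc/c)²) = √(0.00139 + 0.0325 + 0.000509) = 0.185
Q = 2.91e+05, so δQ = 0.185 × 2.91e+05 = 54000.

54000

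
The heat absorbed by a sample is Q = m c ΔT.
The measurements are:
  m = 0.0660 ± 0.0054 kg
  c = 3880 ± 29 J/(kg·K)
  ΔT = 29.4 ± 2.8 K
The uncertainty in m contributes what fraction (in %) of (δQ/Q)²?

42.3%

(δQ/Q)² = (1·δm/m)² + (1·δc/c)² + (1·δΔT/ΔT)²
  m term: (1×0.0818)² = 0.00669
  c term: (1×0.00747)² = 5.59e-05
  ΔT term: (1×0.0952)² = 0.00907
Total = 0.0158. Share from m = 0.00669/0.0158 = 0.423.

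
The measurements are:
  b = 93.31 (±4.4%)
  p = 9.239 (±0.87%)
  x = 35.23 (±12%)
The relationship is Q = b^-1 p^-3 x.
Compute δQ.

Each factor contributes (exponent × relative error)² to (δQ/Q)²:
  (-1·δb/b)² = (-1×0.0440)² = 0.00194;  (-3·δp/p)² = (-3×0.00870)² = 0.000681;  (1·δx/x)² = (1×0.120)² = 0.0144
δQ/Q = √(0.0170) = 0.130
Q = 0.0004788, so δQ = 0.130 × 0.0004788 = 6.25e-05.

6.25e-05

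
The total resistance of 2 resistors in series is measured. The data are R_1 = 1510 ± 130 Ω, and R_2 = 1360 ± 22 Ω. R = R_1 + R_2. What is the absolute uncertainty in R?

For a sum/difference, combine absolute errors in quadrature:
  (δR_1)² = 16900;  (δR_2)² = 484
δR = √(17400) = 132 Ω

132 Ω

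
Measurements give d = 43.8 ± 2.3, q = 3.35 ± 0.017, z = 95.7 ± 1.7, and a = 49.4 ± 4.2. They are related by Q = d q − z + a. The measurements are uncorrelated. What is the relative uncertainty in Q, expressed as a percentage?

8.93%

Let p = d·q = 147. δp/p = √((1·δd/d)² + (1·δq/q)²) = √(0.00276 + 2.58e-05) = 0.0528, so δp = 7.74.
Q = p − z + a: δQ = √(δp² + δz² + δa²) = √(59.9 + 2.89 + 17.6) = 8.97
Q = 100, so δQ/Q = 8.97/100 = 0.0893.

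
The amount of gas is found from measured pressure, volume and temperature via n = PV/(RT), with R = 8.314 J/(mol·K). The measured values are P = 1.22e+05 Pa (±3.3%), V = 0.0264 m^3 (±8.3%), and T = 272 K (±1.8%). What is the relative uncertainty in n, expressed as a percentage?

Each factor contributes (exponent × relative error)² to (δn/n)²:
  (1·δP/P)² = (1×0.0330)² = 0.00109;  (1·δV/V)² = (1×0.0830)² = 0.00689;  (-1·δT/T)² = (-1×0.0180)² = 0.000324
δn/n = √(0.00830) = 0.0911

9.11%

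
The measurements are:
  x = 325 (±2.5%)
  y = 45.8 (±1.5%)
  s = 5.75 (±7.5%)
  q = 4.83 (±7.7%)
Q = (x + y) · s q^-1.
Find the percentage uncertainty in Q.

11.0%

Let u = x + y = 371. δu = √(δx² + δy²) = √(66.0 + 0.472) = 8.15, so δu/u = 0.0220.
Q is then a monomial in u, s, q:
δQ/Q = √((δu/u)² + (1·δs/s)² + (-1·δq/q)²) = √(0.000484 + 0.00562 + 0.00593) = 0.110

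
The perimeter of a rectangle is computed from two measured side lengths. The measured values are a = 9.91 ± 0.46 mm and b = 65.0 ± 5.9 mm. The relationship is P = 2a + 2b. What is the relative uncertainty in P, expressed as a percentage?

Sums and differences: (δP)² = Σ (cᵢ δxᵢ)².
  (2·δa)² = 0.846;  (2·δb)² = 139
δP = √(140) = 11.8 mm
P = 150 mm, so δP/P = 11.8/150 = 0.0790.

7.90%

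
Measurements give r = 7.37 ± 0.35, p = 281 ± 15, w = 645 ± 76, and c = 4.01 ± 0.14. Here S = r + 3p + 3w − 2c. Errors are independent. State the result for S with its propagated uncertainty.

Absolute uncertainties add in quadrature for a linear combination:
  (δr)² = 0.122;  (3·δp)² = 2020;  (3·δw)² = 52000;  (2·δc)² = 0.0784
δS = √(54000) = 232
S = 2780.

2780 ± 232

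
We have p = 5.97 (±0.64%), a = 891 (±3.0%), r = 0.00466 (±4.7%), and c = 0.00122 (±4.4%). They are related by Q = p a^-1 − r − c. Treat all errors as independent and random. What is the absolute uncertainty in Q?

0.000305

Let w = p·a^-1 = 0.00670. δw/w = √((1·δp/p)² + (-1·δa/a)²) = √(4.1e-05 + 0.000900) = 0.0307, so δw = 0.000206.
Q = w − r − c: δQ = √(δw² + δr² + δc²) = √(4.22e-08 + 4.8e-08 + 2.88e-09) = 0.000305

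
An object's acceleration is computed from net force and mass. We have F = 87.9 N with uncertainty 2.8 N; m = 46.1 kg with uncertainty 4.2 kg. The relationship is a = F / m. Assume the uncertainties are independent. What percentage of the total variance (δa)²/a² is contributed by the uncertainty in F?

(δa/a)² = (1·δF/F)² + (-1·δm/m)²
  F term: (1×0.0319)² = 0.00101
  m term: (-1×0.0911)² = 0.00830
Total = 0.00932. Share from F = 0.00101/0.00932 = 0.109.

10.9%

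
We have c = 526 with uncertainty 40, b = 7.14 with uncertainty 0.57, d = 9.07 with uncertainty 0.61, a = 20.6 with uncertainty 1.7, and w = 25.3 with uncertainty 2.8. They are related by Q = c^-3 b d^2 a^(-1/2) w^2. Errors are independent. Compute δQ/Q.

Q is a product of powers, so relative uncertainties combine in quadrature:
  (-3·δc/c)² = (-3×0.0760)² = 0.0520;  (1·δb/b)² = (1×0.0798)² = 0.00637;  (2·δd/d)² = (2×0.0673)² = 0.0181;  (−½·δa/a)² = (-0.5×0.0825)² = 0.00170;  (2·δw/w)² = (2×0.111)² = 0.0490
δQ/Q = √(0.127) = 0.357

0.357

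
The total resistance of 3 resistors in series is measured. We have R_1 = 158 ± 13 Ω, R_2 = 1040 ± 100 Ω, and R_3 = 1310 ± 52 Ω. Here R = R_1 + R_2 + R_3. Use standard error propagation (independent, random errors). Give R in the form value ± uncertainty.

Sums and differences: (δR)² = Σ (cᵢ δxᵢ)².
  (δR_1)² = 169;  (δR_2)² = 10000;  (δR_3)² = 2700
δR = √(12900) = 113 Ω
R = 2510 Ω.

2510 ± 113 Ω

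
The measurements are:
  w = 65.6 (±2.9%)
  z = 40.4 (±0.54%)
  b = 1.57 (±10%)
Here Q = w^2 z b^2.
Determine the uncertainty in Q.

Each factor contributes (exponent × relative error)² to (δQ/Q)²:
  (2·δw/w)² = (2×0.0290)² = 0.00336;  (1·δz/z)² = (1×0.00540)² = 2.92e-05;  (2·δb/b)² = (2×0.100)² = 0.0400
δQ/Q = √(0.0434) = 0.208
Q = 4.29e+05, so δQ = 0.208 × 4.29e+05 = 89300.

89300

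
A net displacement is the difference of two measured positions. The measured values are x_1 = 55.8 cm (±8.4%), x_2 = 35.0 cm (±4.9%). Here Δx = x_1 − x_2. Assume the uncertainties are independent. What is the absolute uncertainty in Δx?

4.99 cm

Δx is a linear combination, so absolute uncertainties add in quadrature:
  (δx_1)² = 22.0;  (δx_2)² = 2.94
δΔx = √(24.9) = 4.99 cm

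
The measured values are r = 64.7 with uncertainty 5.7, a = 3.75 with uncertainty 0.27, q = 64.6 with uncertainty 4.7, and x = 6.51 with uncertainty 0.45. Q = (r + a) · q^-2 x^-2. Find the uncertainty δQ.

Let u = r + a = 68.5. δu = √(δr² + δa²) = √(32.5 + 0.0729) = 5.71, so δu/u = 0.0834.
Q is then a monomial in u, q, x:
δQ/Q = √((δu/u)² + (-2·δq/q)² + (-2·δx/x)²) = √(0.00695 + 0.0212 + 0.0191) = 0.217
Q = 0.000387, so δQ = 0.217 × 0.000387 = 8.41e-05.

8.41e-05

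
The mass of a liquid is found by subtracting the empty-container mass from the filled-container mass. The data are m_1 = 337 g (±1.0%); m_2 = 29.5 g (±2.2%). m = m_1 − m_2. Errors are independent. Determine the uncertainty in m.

3.43 g

For a sum/difference, combine absolute errors in quadrature:
  (δm_1)² = 11.4;  (δm_2)² = 0.421
δm = √(11.8) = 3.43 g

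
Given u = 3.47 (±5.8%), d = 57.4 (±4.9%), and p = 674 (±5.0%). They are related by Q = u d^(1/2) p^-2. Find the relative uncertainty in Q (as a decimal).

Q is a product of powers, so relative uncertainties combine in quadrature:
  (1·δu/u)² = (1×0.0580)² = 0.00336;  (½·δd/d)² = (0.5×0.0490)² = 0.000600;  (-2·δp/p)² = (-2×0.0500)² = 0.0100
δQ/Q = √(0.0140) = 0.118

0.118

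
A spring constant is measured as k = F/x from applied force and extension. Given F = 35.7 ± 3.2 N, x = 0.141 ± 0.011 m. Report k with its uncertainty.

253 ± 30.1 N/m

Each factor contributes (exponent × relative error)² to (δk/k)²:
  (1·δF/F)² = (1×0.0896)² = 0.00803;  (-1·δx/x)² = (-1×0.0780)² = 0.00609
δk/k = √(0.0141) = 0.119
k = 253 N/m, so δk = 0.119 × 253 = 30.1 N/m.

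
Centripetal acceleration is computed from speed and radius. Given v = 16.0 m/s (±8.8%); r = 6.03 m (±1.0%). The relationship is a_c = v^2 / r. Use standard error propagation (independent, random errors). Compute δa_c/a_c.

0.176

a_c is a product of powers, so relative uncertainties combine in quadrature:
  (2·δv/v)² = (2×0.0880)² = 0.0310;  (-1·δr/r)² = (-1×0.0100)² = 0.000100
δa_c/a_c = √(0.0311) = 0.176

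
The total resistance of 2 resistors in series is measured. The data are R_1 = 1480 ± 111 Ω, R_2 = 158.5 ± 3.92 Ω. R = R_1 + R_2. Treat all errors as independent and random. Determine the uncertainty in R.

111 Ω

Absolute uncertainties add in quadrature for a linear combination:
  (δR_1)² = 12300;  (δR_2)² = 15.4
δR = √(12300) = 111 Ω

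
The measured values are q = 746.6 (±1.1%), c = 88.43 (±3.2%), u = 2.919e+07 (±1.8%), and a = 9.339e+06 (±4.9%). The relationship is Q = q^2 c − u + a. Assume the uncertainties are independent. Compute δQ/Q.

0.0692

Let p = q^2·c = 4.929e+07. δp/p = √((2·δq/q)² + (1·δc/c)²) = √(0.000484 + 0.00102) = 0.0388, so δp = 1.91e+06.
Q = p − u + a: δQ = √(δp² + δu² + δa²) = √(3.66e+12 + 2.76e+11 + 2.09e+11) = 2.04e+06
Q = 2.944e+07, so δQ/Q = 2.04e+06/2.944e+07 = 0.0692.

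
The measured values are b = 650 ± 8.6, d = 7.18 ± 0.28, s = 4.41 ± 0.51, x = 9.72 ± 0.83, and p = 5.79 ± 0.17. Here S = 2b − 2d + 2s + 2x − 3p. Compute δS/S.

0.0134

Sums and differences: (δS)² = Σ (cᵢ δxᵢ)².
  (2·δb)² = 296;  (2·δd)² = 0.314;  (2·δs)² = 1.04;  (2·δx)² = 2.76;  (3·δp)² = 0.260
δS = √(300) = 17.3
S = 1300, so δS/S = 17.3/1300 = 0.0134.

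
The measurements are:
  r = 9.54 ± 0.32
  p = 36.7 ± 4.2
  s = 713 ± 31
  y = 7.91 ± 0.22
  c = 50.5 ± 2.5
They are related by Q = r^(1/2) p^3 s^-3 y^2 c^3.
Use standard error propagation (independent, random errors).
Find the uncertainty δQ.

1360

Relative error in a monomial: (δQ/Q)² = Σ (nᵢ · δxᵢ/xᵢ)².
  (½·δr/r)² = (0.5×0.0335)² = 0.000281;  (3·δp/p)² = (3×0.114)² = 0.118;  (-3·δs/s)² = (-3×0.0435)² = 0.0170;  (2·δy/y)² = (2×0.0278)² = 0.00309;  (3·δc/c)² = (3×0.0495)² = 0.0221
δQ/Q = √(0.160) = 0.400
Q = 3390, so δQ = 0.400 × 3390 = 1360.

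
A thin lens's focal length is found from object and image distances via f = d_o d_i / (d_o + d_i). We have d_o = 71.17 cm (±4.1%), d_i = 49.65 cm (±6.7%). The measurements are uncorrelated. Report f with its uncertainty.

∂f/∂d_o = (d_i/(d_o+d_i))² = 0.169;  ∂f/∂d_i = (d_o/(d_o+d_i))² = 0.347
δf = √((∂f/∂d_o · δd_o)² + (∂f/∂d_i · δd_i)²) = √(0.243 + 1.33) = 1.26 cm
f = 29.25 cm.

29.25 ± 1.26 cm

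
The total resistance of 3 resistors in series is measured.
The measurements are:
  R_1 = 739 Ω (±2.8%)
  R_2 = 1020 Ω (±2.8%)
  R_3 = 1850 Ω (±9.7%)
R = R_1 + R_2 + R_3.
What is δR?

Each term contributes (cᵢ δxᵢ)² to (δR)²:
  (δR_1)² = 428;  (δR_2)² = 816;  (δR_3)² = 32200
δR = √(33400) = 183 Ω

183 Ω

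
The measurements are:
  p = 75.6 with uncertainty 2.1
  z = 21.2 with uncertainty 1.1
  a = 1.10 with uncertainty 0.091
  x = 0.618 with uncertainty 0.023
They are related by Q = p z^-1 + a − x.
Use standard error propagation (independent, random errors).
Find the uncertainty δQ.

Let w = p·z^-1 = 3.57. δw/w = √((1·δp/p)² + (-1·δz/z)²) = √(0.000772 + 0.00269) = 0.0589, so δw = 0.210.
Q = w + a − x: δQ = √(δw² + δa² + δx²) = √(0.0440 + 0.00828 + 0.000529) = 0.230

0.230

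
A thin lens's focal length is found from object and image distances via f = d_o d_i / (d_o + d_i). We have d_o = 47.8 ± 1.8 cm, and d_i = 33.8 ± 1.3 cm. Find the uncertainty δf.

0.543 cm

∂f/∂d_o = (d_i/(d_o+d_i))² = 0.172;  ∂f/∂d_i = (d_o/(d_o+d_i))² = 0.343
δf = √((∂f/∂d_o · δd_o)² + (∂f/∂d_i · δd_i)²) = √(0.0954 + 0.199) = 0.543 cm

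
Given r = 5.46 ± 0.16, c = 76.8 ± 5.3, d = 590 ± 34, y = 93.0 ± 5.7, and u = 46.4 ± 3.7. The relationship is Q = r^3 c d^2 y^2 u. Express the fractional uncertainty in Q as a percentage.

21.7%

Each factor contributes (exponent × relative error)² to (δQ/Q)²:
  (3·δr/r)² = (3×0.0293)² = 0.00773;  (1·δc/c)² = (1×0.0690)² = 0.00476;  (2·δd/d)² = (2×0.0576)² = 0.0133;  (2·δy/y)² = (2×0.0613)² = 0.0150;  (1·δu/u)² = (1×0.0797)² = 0.00636
δQ/Q = √(0.0472) = 0.217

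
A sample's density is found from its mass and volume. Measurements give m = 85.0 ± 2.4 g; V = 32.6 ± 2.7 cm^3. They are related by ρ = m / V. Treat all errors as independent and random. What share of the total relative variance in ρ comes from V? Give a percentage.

89.6%

(δρ/ρ)² = (1·δm/m)² + (-1·δV/V)²
  m term: (1×0.0282)² = 0.000797
  V term: (-1×0.0828)² = 0.00686
Total = 0.00766. Share from V = 0.00686/0.00766 = 0.896.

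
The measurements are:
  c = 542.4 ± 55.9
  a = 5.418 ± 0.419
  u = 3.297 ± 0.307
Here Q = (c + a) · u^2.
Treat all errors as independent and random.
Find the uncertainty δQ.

1260

Let w = c + a = 547.8. δw = √(δc² + δa²) = √(3120 + 0.176) = 55.9, so δw/w = 0.102.
Q is then a monomial in w, u:
δQ/Q = √((δw/w)² + (2·δu/u)²) = √(0.0104 + 0.0347) = 0.212
Q = 5955, so δQ = 0.212 × 5955 = 1260.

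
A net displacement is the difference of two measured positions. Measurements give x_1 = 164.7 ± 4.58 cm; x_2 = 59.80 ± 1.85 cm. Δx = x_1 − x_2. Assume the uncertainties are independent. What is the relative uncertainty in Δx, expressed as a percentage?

4.71%

Sums and differences: (δΔx)² = Σ (cᵢ δxᵢ)².
  (δx_1)² = 21.0;  (δx_2)² = 3.42
δΔx = √(24.4) = 4.94 cm
Δx = 104.9 cm, so δΔx/Δx = 4.94/104.9 = 0.0471.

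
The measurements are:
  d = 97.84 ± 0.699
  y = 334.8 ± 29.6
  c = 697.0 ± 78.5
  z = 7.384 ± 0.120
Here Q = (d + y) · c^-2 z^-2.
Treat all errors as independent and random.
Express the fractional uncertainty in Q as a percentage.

23.8%

Let u = d + y = 432.6. δu = √(δd² + δy²) = √(0.489 + 876) = 29.6, so δu/u = 0.0684.
Q is then a monomial in u, c, z:
δQ/Q = √((δu/u)² + (-2·δc/c)² + (-2·δz/z)²) = √(0.00468 + 0.0507 + 0.00106) = 0.238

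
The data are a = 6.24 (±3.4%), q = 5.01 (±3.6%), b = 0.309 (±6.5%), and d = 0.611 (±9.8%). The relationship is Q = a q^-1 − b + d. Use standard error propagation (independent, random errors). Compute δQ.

Let p = a·q^-1 = 1.25. δp/p = √((1·δa/a)² + (-1·δq/q)²) = √(0.00116 + 0.00130) = 0.0495, so δp = 0.0617.
Q = p − b + d: δQ = √(δp² + δb² + δd²) = √(0.00380 + 0.000403 + 0.00359) = 0.0883

0.0883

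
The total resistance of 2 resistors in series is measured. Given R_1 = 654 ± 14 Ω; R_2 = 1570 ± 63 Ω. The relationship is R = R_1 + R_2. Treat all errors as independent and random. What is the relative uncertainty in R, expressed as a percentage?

2.90%

Absolute uncertainties add in quadrature for a linear combination:
  (δR_1)² = 196;  (δR_2)² = 3970
δR = √(4160) = 64.5 Ω
R = 2220 Ω, so δR/R = 64.5/2220 = 0.0290.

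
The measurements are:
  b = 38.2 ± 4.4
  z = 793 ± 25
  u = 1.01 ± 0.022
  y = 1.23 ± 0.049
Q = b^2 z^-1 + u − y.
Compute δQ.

Let p = b^2·z^-1 = 1.84. δp/p = √((2·δb/b)² + (-1·δz/z)²) = √(0.0531 + 0.000994) = 0.233, so δp = 0.428.
Q = p + u − y: δQ = √(δp² + δu² + δy²) = √(0.183 + 0.000484 + 0.00240) = 0.431

0.431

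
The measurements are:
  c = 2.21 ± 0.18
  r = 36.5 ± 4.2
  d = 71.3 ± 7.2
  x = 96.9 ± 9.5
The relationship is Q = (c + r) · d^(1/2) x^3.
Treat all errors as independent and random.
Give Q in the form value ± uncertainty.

(2.97 ± 0.944) × 10^8

Let u = c + r = 38.7. δu = √(δc² + δr²) = √(0.0324 + 17.6) = 4.20, so δu/u = 0.109.
Q is then a monomial in u, d, x:
δQ/Q = √((δu/u)² + (½·δd/d)² + (3·δx/x)²) = √(0.0118 + 0.00255 + 0.0865) = 0.318
Q = 2.97e+08, so δQ = 0.318 × 2.97e+08 = 9.44e+07.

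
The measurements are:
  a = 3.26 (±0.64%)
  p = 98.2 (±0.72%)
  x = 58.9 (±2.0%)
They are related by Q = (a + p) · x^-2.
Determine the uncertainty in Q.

Let u = a + p = 101. δu = √(δa² + δp²) = √(0.000435 + 0.500) = 0.707, so δu/u = 0.00697.
Q is then a monomial in u, x:
δQ/Q = √((δu/u)² + (-2·δx/x)²) = √(4.86e-05 + 0.00160) = 0.0406
Q = 0.0292, so δQ = 0.0406 × 0.0292 = 0.00119.

0.00119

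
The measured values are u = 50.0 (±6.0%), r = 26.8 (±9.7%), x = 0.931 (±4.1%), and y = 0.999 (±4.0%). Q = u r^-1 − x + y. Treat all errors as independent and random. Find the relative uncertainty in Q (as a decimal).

0.114

Let p = u·r^-1 = 1.87. δp/p = √((1·δu/u)² + (-1·δr/r)²) = √(0.00360 + 0.00941) = 0.114, so δp = 0.213.
Q = p − x + y: δQ = √(δp² + δx² + δy²) = √(0.0453 + 0.00146 + 0.00160) = 0.220
Q = 1.93, so δQ/Q = 0.220/1.93 = 0.114.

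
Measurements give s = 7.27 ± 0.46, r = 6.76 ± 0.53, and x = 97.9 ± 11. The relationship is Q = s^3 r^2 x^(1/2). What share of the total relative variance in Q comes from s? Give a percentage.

(δQ/Q)² = (3·δs/s)² + (2·δr/r)² + (½·δx/x)²
  s term: (3×0.0633)² = 0.0360
  r term: (2×0.0784)² = 0.0246
  x term: (0.5×0.112)² = 0.00316
Total = 0.0638. Share from s = 0.0360/0.0638 = 0.565.

56.5%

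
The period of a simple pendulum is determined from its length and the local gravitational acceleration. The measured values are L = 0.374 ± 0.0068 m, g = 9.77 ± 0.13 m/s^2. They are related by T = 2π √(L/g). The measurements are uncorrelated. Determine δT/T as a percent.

1.13%

Each factor contributes (exponent × relative error)² to (δT/T)²:
  (½·δL/L)² = (0.5×0.0182)² = 8.26e-05;  (−½·δg/g)² = (-0.5×0.0133)² = 4.43e-05
δT/T = √(0.000127) = 0.0113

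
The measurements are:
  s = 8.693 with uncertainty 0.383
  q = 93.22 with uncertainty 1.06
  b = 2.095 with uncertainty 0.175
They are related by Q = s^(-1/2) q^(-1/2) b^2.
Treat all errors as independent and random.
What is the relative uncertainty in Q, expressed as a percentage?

Q is a product of powers, so relative uncertainties combine in quadrature:
  (−½·δs/s)² = (-0.5×0.0441)² = 0.000485;  (−½·δq/q)² = (-0.5×0.0114)² = 3.23e-05;  (2·δb/b)² = (2×0.0835)² = 0.0279
δQ/Q = √(0.0284) = 0.169

16.9%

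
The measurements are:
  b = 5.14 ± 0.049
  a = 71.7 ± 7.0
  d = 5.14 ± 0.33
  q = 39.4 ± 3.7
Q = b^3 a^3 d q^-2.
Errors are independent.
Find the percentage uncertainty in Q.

35.5%

Q is a product of powers, so relative uncertainties combine in quadrature:
  (3·δb/b)² = (3×0.00953)² = 0.000818;  (3·δa/a)² = (3×0.0976)² = 0.0858;  (1·δd/d)² = (1×0.0642)² = 0.00412;  (-2·δq/q)² = (-2×0.0939)² = 0.0353
δQ/Q = √(0.126) = 0.355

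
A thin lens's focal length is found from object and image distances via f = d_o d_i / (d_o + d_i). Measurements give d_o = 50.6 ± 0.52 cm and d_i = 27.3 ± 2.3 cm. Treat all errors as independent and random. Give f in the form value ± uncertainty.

17.7 ± 0.973 cm

∂f/∂d_o = (d_i/(d_o+d_i))² = 0.123;  ∂f/∂d_i = (d_o/(d_o+d_i))² = 0.422
δf = √((∂f/∂d_o · δd_o)² + (∂f/∂d_i · δd_i)²) = √(0.00408 + 0.942) = 0.973 cm
f = 17.7 cm.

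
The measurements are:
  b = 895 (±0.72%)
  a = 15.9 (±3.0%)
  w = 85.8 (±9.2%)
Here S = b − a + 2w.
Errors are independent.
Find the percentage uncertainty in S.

1.62%

Each term contributes (cᵢ δxᵢ)² to (δS)²:
  (δb)² = 41.5;  (δa)² = 0.228;  (2·δw)² = 249
δS = √(291) = 17.1
S = 1050, so δS/S = 17.1/1050 = 0.0162.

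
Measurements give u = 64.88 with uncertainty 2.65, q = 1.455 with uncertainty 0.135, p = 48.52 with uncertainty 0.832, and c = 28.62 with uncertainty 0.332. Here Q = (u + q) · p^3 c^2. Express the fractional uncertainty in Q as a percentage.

Let w = u + q = 66.33. δw = √(δu² + δq²) = √(7.02 + 0.0182) = 2.65, so δw/w = 0.0400.
Q is then a monomial in w, p, c:
δQ/Q = √((δw/w)² + (3·δp/p)² + (2·δc/c)²) = √(0.00160 + 0.00265 + 0.000538) = 0.0692

6.92%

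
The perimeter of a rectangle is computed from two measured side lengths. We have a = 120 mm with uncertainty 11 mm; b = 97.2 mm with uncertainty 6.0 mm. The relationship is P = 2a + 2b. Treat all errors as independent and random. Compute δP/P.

Sums and differences: (δP)² = Σ (cᵢ δxᵢ)².
  (2·δa)² = 484;  (2·δb)² = 144
δP = √(628) = 25.1 mm
P = 434 mm, so δP/P = 25.1/434 = 0.0577.

0.0577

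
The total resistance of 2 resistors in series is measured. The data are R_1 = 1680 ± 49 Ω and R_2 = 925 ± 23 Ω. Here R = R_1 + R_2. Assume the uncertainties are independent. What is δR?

Absolute uncertainties add in quadrature for a linear combination:
  (δR_1)² = 2400;  (δR_2)² = 529
δR = √(2930) = 54.1 Ω

54.1 Ω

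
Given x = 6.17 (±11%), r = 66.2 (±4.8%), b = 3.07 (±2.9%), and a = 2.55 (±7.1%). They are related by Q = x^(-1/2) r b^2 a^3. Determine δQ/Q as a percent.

Since Q is a product/quotient, work with relative uncertainties:
  (−½·δx/x)² = (-0.5×0.110)² = 0.00302;  (1·δr/r)² = (1×0.0480)² = 0.00230;  (2·δb/b)² = (2×0.0290)² = 0.00336;  (3·δa/a)² = (3×0.0710)² = 0.0454
δQ/Q = √(0.0541) = 0.233

23.3%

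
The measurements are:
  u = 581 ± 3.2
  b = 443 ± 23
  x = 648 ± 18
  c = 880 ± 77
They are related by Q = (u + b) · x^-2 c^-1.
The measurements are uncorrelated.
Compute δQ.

2.94e-07

Let w = u + b = 1020. δw = √(δu² + δb²) = √(10.2 + 529) = 23.2, so δw/w = 0.0227.
Q is then a monomial in w, x, c:
δQ/Q = √((δw/w)² + (-2·δx/x)² + (-1·δc/c)²) = √(0.000514 + 0.00309 + 0.00766) = 0.106
Q = 2.77e-06, so δQ = 0.106 × 2.77e-06 = 2.94e-07.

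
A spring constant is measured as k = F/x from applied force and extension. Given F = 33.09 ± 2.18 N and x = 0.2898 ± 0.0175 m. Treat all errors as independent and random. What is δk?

10.2 N/m

Products/powers → add relative errors in quadrature, weighted by exponent:
  (1·δF/F)² = (1×0.0659)² = 0.00434;  (-1·δx/x)² = (-1×0.0604)² = 0.00365
δk/k = √(0.00799) = 0.0894
k = 114.2 N/m, so δk = 0.0894 × 114.2 = 10.2 N/m.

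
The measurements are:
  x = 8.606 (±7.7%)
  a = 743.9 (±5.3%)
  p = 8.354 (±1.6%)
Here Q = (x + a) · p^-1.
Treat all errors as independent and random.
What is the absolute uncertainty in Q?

Let u = x + a = 752.5. δu = √(δx² + δa²) = √(0.439 + 1550) = 39.4, so δu/u = 0.0524.
Q is then a monomial in u, p:
δQ/Q = √((δu/u)² + (-1·δp/p)²) = √(0.00275 + 0.000256) = 0.0548
Q = 90.08, so δQ = 0.0548 × 90.08 = 4.94.

4.94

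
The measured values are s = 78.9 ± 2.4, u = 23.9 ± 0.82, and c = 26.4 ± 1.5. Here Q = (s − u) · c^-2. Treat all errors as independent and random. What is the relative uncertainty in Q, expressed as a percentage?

12.3%

Let w = s − u = 55.0. δw = √(δs² + δu²) = √(5.76 + 0.672) = 2.54, so δw/w = 0.0461.
Q is then a monomial in w, c:
δQ/Q = √((δw/w)² + (-2·δc/c)²) = √(0.00213 + 0.0129) = 0.123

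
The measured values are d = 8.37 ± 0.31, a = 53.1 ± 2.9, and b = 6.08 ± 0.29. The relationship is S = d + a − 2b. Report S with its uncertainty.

49.3 ± 2.97

Sums and differences: (δS)² = Σ (cᵢ δxᵢ)².
  (δd)² = 0.0961;  (δa)² = 8.41;  (2·δb)² = 0.336
δS = √(8.84) = 2.97
S = 49.3.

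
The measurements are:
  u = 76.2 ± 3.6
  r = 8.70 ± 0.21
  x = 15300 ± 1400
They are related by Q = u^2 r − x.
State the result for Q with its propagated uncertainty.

35200 ± 5120

Let p = u^2·r = 50500. δp/p = √((2·δu/u)² + (1·δr/r)²) = √(0.00893 + 0.000583) = 0.0975, so δp = 4930.
Q = p − x: δQ = √(δp² + δx²) = √(2.43e+07 + 1.96e+06) = 5120
Q = 35200.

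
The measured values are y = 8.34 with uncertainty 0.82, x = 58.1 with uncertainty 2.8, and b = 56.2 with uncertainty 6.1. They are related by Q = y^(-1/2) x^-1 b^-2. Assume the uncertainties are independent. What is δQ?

Products/powers → add relative errors in quadrature, weighted by exponent:
  (−½·δy/y)² = (-0.5×0.0983)² = 0.00242;  (-1·δx/x)² = (-1×0.0482)² = 0.00232;  (-2·δb/b)² = (-2×0.109)² = 0.0471
δQ/Q = √(0.0519) = 0.228
Q = 1.89e-06, so δQ = 0.228 × 1.89e-06 = 4.3e-07.

4.3e-07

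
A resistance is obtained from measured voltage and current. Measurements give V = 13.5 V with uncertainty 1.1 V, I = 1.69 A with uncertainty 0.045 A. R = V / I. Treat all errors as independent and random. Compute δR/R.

0.0857

Each factor contributes (exponent × relative error)² to (δR/R)²:
  (1·δV/V)² = (1×0.0815)² = 0.00664;  (-1·δI/I)² = (-1×0.0266)² = 0.000709
δR/R = √(0.00735) = 0.0857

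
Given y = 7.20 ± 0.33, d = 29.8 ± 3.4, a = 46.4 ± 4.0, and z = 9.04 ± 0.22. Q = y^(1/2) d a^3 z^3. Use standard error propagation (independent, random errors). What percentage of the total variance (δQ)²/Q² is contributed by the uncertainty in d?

(δQ/Q)² = (½·δy/y)² + (1·δd/d)² + (3·δa/a)² + (3·δz/z)²
  y term: (0.5×0.0458)² = 0.000525
  d term: (1×0.114)² = 0.0130
  a term: (3×0.0862)² = 0.0669
  z term: (3×0.0243)² = 0.00533
Total = 0.0858. Share from d = 0.0130/0.0858 = 0.152.

15.2%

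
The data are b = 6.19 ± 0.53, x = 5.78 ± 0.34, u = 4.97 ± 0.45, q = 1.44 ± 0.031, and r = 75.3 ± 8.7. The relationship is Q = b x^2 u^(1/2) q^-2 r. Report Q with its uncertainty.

Q is a product of powers, so relative uncertainties combine in quadrature:
  (1·δb/b)² = (1×0.0856)² = 0.00733;  (2·δx/x)² = (2×0.0588)² = 0.0138;  (½·δu/u)² = (0.5×0.0905)² = 0.00205;  (-2·δq/q)² = (-2×0.0215)² = 0.00185;  (1·δr/r)² = (1×0.116)² = 0.0133
δQ/Q = √(0.0384) = 0.196
Q = 16700, so δQ = 0.196 × 16700 = 3280.

16700 ± 3280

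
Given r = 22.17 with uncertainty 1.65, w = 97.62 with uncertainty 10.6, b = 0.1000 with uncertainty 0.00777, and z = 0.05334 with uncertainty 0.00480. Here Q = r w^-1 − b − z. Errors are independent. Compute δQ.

0.0313

Let p = r·w^-1 = 0.2271. δp/p = √((1·δr/r)² + (-1·δw/w)²) = √(0.00554 + 0.0118) = 0.132, so δp = 0.0299.
Q = p − b − z: δQ = √(δp² + δb² + δz²) = √(0.000894 + 6.04e-05 + 2.3e-05) = 0.0313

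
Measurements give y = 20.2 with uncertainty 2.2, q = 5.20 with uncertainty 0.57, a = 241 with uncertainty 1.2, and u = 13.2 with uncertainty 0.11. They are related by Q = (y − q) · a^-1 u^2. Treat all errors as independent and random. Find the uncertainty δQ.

Let w = y − q = 15.0. δw = √(δy² + δq²) = √(4.84 + 0.325) = 2.27, so δw/w = 0.152.
Q is then a monomial in w, a, u:
δQ/Q = √((δw/w)² + (-1·δa/a)² + (2·δu/u)²) = √(0.0230 + 2.48e-05 + 0.000278) = 0.153
Q = 10.8, so δQ = 0.153 × 10.8 = 1.65.

1.65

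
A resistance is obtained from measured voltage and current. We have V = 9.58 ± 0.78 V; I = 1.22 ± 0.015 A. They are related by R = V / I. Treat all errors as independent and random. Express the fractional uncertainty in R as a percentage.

8.23%

Each factor contributes (exponent × relative error)² to (δR/R)²:
  (1·δV/V)² = (1×0.0814)² = 0.00663;  (-1·δI/I)² = (-1×0.0123)² = 0.000151
δR/R = √(0.00678) = 0.0823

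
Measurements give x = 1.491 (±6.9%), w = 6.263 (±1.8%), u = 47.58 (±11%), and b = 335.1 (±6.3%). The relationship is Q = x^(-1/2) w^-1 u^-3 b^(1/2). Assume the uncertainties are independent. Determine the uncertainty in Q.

7.42e-06

Each factor contributes (exponent × relative error)² to (δQ/Q)²:
  (−½·δx/x)² = (-0.5×0.0690)² = 0.00119;  (-1·δw/w)² = (-1×0.0180)² = 0.000324;  (-3·δu/u)² = (-3×0.110)² = 0.109;  (½·δb/b)² = (0.5×0.0630)² = 0.000992
δQ/Q = √(0.111) = 0.334
Q = 2.222e-05, so δQ = 0.334 × 2.222e-05 = 7.42e-06.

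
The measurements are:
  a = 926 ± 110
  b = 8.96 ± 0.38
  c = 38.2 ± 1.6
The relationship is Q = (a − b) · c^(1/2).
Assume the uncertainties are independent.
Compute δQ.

Let u = a − b = 917. δu = √(δa² + δb²) = √(12100 + 0.144) = 110, so δu/u = 0.120.
Q is then a monomial in u, c:
δQ/Q = √((δu/u)² + (½·δc/c)²) = √(0.0144 + 0.000439) = 0.122
Q = 5670, so δQ = 0.122 × 5670 = 690.

690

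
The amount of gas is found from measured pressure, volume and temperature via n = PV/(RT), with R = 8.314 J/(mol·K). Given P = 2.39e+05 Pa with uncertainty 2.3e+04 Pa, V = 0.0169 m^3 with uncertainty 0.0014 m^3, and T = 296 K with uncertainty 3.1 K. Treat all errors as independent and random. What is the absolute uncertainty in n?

For a monomial n ∝ P, V, T^-1, fractional errors add in quadrature:
  (1·δP/P)² = (1×0.0962)² = 0.00926;  (1·δV/V)² = (1×0.0828)² = 0.00686;  (-1·δT/T)² = (-1×0.0105)² = 0.000110
δn/n = √(0.0162) = 0.127
n = 1.64 mol, so δn = 0.127 × 1.64 = 0.209 mol.

0.209 mol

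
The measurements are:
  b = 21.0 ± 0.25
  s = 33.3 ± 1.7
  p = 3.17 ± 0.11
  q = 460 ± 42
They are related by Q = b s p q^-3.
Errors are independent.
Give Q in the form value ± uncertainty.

Q is a product of powers, so relative uncertainties combine in quadrature:
  (1·δb/b)² = (1×0.0119)² = 0.000142;  (1·δs/s)² = (1×0.0511)² = 0.00261;  (1·δp/p)² = (1×0.0347)² = 0.00120;  (-3·δq/q)² = (-3×0.0913)² = 0.0750
δQ/Q = √(0.0790) = 0.281
Q = 2.28e-05, so δQ = 0.281 × 2.28e-05 = 6.4e-06.

(2.28 ± 0.640) × 10^-5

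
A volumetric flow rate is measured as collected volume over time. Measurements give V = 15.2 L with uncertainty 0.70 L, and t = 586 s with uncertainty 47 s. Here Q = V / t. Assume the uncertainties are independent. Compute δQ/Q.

0.0925

Since Q is a product/quotient, work with relative uncertainties:
  (1·δV/V)² = (1×0.0461)² = 0.00212;  (-1·δt/t)² = (-1×0.0802)² = 0.00643
δQ/Q = √(0.00855) = 0.0925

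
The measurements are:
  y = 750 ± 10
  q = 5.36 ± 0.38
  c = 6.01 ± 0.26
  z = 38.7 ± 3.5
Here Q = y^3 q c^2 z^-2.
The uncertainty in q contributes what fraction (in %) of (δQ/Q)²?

(δQ/Q)² = (3·δy/y)² + (1·δq/q)² + (2·δc/c)² + (-2·δz/z)²
  y term: (3×0.0133)² = 0.00160
  q term: (1×0.0709)² = 0.00503
  c term: (2×0.0433)² = 0.00749
  z term: (-2×0.0904)² = 0.0327
Total = 0.0468. Share from q = 0.00503/0.0468 = 0.107.

10.7%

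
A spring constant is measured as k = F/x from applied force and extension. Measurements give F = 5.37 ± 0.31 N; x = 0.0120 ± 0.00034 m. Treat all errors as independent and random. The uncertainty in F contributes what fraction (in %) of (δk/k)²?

80.6%

(δk/k)² = (1·δF/F)² + (-1·δx/x)²
  F term: (1×0.0577)² = 0.00333
  x term: (-1×0.0283)² = 0.000803
Total = 0.00414. Share from F = 0.00333/0.00414 = 0.806.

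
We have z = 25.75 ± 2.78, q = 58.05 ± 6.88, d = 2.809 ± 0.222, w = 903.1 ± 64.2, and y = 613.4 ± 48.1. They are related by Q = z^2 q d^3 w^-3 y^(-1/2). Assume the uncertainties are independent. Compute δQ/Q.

For a monomial Q ∝ z^2, q, d^3, w^-3, y^(-1/2), fractional errors add in quadrature:
  (2·δz/z)² = (2×0.108)² = 0.0466;  (1·δq/q)² = (1×0.119)² = 0.0140;  (3·δd/d)² = (3×0.0790)² = 0.0562;  (-3·δw/w)² = (-3×0.0711)² = 0.0455;  (−½·δy/y)² = (-0.5×0.0784)² = 0.00154
δQ/Q = √(0.164) = 0.405

0.405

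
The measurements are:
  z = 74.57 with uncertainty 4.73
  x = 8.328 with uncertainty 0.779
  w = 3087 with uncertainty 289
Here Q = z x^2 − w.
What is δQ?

1060

Let p = z·x^2 = 5172. δp/p = √((1·δz/z)² + (2·δx/x)²) = √(0.00402 + 0.0350) = 0.198, so δp = 1020.
Q = p − w: δQ = √(δp² + δw²) = √(1.04e+06 + 83500) = 1060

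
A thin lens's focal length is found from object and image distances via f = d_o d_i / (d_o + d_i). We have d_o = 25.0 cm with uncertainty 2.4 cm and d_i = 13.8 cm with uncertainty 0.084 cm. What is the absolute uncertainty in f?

0.306 cm

∂f/∂d_o = (d_i/(d_o+d_i))² = 0.127;  ∂f/∂d_i = (d_o/(d_o+d_i))² = 0.415
δf = √((∂f/∂d_o · δd_o)² + (∂f/∂d_i · δd_i)²) = √(0.0922 + 0.00122) = 0.306 cm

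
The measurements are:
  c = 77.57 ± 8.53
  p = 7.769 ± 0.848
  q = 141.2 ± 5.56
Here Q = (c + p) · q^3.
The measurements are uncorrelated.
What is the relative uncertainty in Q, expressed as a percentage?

Let u = c + p = 85.34. δu = √(δc² + δp²) = √(72.8 + 0.719) = 8.57, so δu/u = 0.100.
Q is then a monomial in u, q:
δQ/Q = √((δu/u)² + (3·δq/q)²) = √(0.0101 + 0.0140) = 0.155

15.5%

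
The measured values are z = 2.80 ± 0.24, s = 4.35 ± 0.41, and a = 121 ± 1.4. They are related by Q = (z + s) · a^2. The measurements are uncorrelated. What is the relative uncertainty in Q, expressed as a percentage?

Let u = z + s = 7.15. δu = √(δz² + δs²) = √(0.0576 + 0.168) = 0.475, so δu/u = 0.0664.
Q is then a monomial in u, a:
δQ/Q = √((δu/u)² + (2·δa/a)²) = √(0.00441 + 0.000535) = 0.0704

7.04%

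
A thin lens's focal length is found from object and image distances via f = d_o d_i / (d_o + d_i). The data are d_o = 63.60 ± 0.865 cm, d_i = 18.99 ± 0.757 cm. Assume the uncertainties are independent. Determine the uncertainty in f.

∂f/∂d_o = (d_i/(d_o+d_i))² = 0.0529;  ∂f/∂d_i = (d_o/(d_o+d_i))² = 0.593
δf = √((∂f/∂d_o · δd_o)² + (∂f/∂d_i · δd_i)²) = √(0.00209 + 0.202) = 0.451 cm

0.451 cm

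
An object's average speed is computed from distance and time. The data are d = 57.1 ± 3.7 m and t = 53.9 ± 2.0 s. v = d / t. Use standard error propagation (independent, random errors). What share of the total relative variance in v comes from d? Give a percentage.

(δv/v)² = (1·δd/d)² + (-1·δt/t)²
  d term: (1×0.0648)² = 0.00420
  t term: (-1×0.0371)² = 0.00138
Total = 0.00558. Share from d = 0.00420/0.00558 = 0.753.

75.3%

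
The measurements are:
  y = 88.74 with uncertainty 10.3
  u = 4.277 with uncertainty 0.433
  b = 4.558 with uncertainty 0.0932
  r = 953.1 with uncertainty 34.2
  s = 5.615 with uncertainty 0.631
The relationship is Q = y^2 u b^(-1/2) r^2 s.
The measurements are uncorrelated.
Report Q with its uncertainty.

For a monomial Q ∝ y^2, u, b^(-1/2), r^2, s, fractional errors add in quadrature:
  (2·δy/y)² = (2×0.116)² = 0.0539;  (1·δu/u)² = (1×0.101)² = 0.0102;  (−½·δb/b)² = (-0.5×0.0204)² = 0.000105;  (2·δr/r)² = (2×0.0359)² = 0.00515;  (1·δs/s)² = (1×0.112)² = 0.0126
δQ/Q = √(0.0820) = 0.286
Q = 8.047e+10, so δQ = 0.286 × 8.047e+10 = 2.3e+10.

(8.047 ± 2.30) × 10^10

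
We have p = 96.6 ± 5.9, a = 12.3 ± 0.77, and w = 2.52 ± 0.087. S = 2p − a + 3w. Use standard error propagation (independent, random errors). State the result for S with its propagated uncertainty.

188 ± 11.8

S is a linear combination, so absolute uncertainties add in quadrature:
  (2·δp)² = 139;  (δa)² = 0.593;  (3·δw)² = 0.0681
δS = √(140) = 11.8
S = 188.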